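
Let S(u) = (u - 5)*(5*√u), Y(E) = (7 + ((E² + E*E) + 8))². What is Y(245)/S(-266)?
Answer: 2883120845*I*√266/72086 ≈ 6.5231e+5*I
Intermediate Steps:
Y(E) = (15 + 2*E²)² (Y(E) = (7 + ((E² + E²) + 8))² = (7 + (2*E² + 8))² = (7 + (8 + 2*E²))² = (15 + 2*E²)²)
S(u) = 5*√u*(-5 + u) (S(u) = (-5 + u)*(5*√u) = 5*√u*(-5 + u))
Y(245)/S(-266) = (15 + 2*245²)²/((5*√(-266)*(-5 - 266))) = (15 + 2*60025)²/((5*(I*√266)*(-271))) = (15 + 120050)²/((-1355*I*√266)) = 120065²*(I*√266/360430) = 14415604225*(I*√266/360430) = 2883120845*I*√266/72086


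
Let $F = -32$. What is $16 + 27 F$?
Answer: $-848$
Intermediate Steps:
$16 + 27 F = 16 + 27 \left(-32\right) = 16 - 864 = -848$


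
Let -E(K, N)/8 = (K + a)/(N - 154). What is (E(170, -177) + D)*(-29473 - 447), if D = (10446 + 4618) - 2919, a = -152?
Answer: -120282558880/331 ≈ -3.6339e+8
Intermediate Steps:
E(K, N) = -8*(-152 + K)/(-154 + N) (E(K, N) = -8*(K - 152)/(N - 154) = -8*(-152 + K)/(-154 + N))
D = 12145 (D = 15064 - 2919 = 12145)
(E(170, -177) + D)*(-29473 - 447) = (8*(152 - 1*170)/(-154 - 177) + 12145)*(-29473 - 447) = (8*(152 - 170)/(-331) + 12145)*(-29920) = (8*(-1/331)*(-18) + 12145)*(-29920) = (144/331 + 12145)*(-29920) = (4020139/331)*(-29920) = -120282558880/331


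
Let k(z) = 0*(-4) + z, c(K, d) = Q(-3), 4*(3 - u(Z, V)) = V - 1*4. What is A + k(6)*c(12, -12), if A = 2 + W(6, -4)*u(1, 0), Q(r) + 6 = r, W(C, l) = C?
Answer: -28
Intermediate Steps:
u(Z, V) = 4 - V/4 (u(Z, V) = 3 - (V - 1*4)/4 = 3 - (V - 4)/4 = 3 - (-4 + V)/4 = 3 + (1 - V/4) = 4 - V/4)
Q(r) = -6 + r
c(K, d) = -9 (c(K, d) = -6 - 3 = -9)
A = 26 (A = 2 + 6*(4 - ¼*0) = 2 + 6*(4 + 0) = 2 + 6*4 = 2 + 24 = 26)
k(z) = z (k(z) = 0 + z = z)
A + k(6)*c(12, -12) = 26 + 6*(-9) = 26 - 54 = -28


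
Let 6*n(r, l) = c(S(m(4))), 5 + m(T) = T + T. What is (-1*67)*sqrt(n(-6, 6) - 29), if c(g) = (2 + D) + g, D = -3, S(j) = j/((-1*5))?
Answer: -67*I*sqrt(6585)/15 ≈ -362.46*I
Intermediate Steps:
m(T) = -5 + 2*T (m(T) = -5 + (T + T) = -5 + 2*T)
S(j) = -j/5 (S(j) = j/(-5) = j*(-1/5) = -j/5)
c(g) = -1 + g (c(g) = (2 - 3) + g = -1 + g)
n(r, l) = -4/15 (n(r, l) = (-1 - (-5 + 2*4)/5)/6 = (-1 - (-5 + 8)/5)/6 = (-1 - 1/5*3)/6 = (-1 - 3/5)/6 = (1/6)*(-8/5) = -4/15)
(-1*67)*sqrt(n(-6, 6) - 29) = (-1*67)*sqrt(-4/15 - 29) = -67*I*sqrt(6585)/15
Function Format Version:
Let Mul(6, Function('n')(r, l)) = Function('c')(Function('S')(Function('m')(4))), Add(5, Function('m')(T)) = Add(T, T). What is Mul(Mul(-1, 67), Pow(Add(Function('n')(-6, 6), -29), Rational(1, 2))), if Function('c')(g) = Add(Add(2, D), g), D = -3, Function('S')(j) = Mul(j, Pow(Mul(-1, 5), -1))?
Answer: Mul(Rational(-67, 15), I, Pow(6585, Rational(1, 2))) ≈ Mul(-362.46, I)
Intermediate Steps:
Function('m')(T) = Add(-5, Mul(2, T)) (Function('m')(T) = Add(-5, Add(T, T)) = Add(-5, Mul(2, T)))
Function('S')(j) = Mul(Rational(-1, 5), j) (Function('S')(j) = Mul(j, Pow(-5, -1)) = Mul(j, Rational(-1, 5)) = Mul(Rational(-1, 5), j))
Function('c')(g) = Add(-1, g) (Function('c')(g) = Add(Add(2, -3), g) = Add(-1, g))
Function('n')(r, l) = Rational(-4, 15) (Function('n')(r, l) = Mul(Rational(1, 6), Add(-1, Mul(Rational(-1, 5), Add(-5, Mul(2, 4))))) = Mul(Rational(1, 6), Add(-1, Mul(Rational(-1, 5), Add(-5, 8)))) = Mul(Rational(1, 6), Add(-1, Mul(Rational(-1, 5), 3))) = Mul(Rational(1, 6), Add(-1, Rational(-3, 5))) = Mul(Rational(1, 6), Rational(-8, 5)) = Rational(-4, 15))
Mul(Mul(-1, 67), Pow(Add(Function('n')(-6, 6), -29), Rational(1, 2))) = Mul(Mul(-1, 67), Pow(Add(Rational(-4, 15), -29), Rational(1, 2))) = Mul(-67, Pow(Rational(-439, 15), Rational(1, 2))) = Mul(-67, Mul(Rational(1, 15), I, Pow(6585, Rational(1, 2)))) = Mul(Rational(-67, 15), I, Pow(6585, Rational(1, 2)))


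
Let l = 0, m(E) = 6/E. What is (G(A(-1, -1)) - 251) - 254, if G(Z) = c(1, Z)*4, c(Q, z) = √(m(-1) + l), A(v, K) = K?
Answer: -505 + 4*I*√6 ≈ -505.0 + 9.798*I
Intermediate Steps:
c(Q, z) = I*√6 (c(Q, z) = √(6/(-1) + 0) = √(6*(-1) + 0) = √(-6 + 0) = √(-6) = I*√6)
G(Z) = 4*I*√6 (G(Z) = (I*√6)*4 = 4*I*√6)
(G(A(-1, -1)) - 251) - 254 = (4*I*√6 - 251) - 254 = (-251 + 4*I*√6) - 254 = -505 + 4*I*√6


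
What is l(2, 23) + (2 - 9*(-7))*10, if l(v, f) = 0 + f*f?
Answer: 1179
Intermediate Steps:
l(v, f) = f**2 (l(v, f) = 0 + f**2 = f**2)
l(2, 23) + (2 - 9*(-7))*10 = 23**2 + (2 - 9*(-7))*10 = 529 + (2 + 63)*10 = 529 + 65*10 = 529 + 650 = 1179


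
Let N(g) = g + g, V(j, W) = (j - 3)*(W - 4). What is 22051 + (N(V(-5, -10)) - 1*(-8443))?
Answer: 30718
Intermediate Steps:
V(j, W) = (-4 + W)*(-3 + j) (V(j, W) = (-3 + j)*(-4 + W) = (-4 + W)*(-3 + j))
N(g) = 2*g
22051 + (N(V(-5, -10)) - 1*(-8443)) = 22051 + (2*(12 - 4*(-5) - 3*(-10) - 10*(-5)) - 1*(-8443)) = 22051 + (2*(12 + 20 + 30 + 50) + 8443) = 22051 + (2*112 + 8443) = 22051 + (224 + 8443) = 22051 + 8667 = 30718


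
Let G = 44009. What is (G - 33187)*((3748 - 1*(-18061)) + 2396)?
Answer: 261946510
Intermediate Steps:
(G - 33187)*((3748 - 1*(-18061)) + 2396) = (44009 - 33187)*((3748 - 1*(-18061)) + 2396) = 10822*((3748 + 18061) + 2396) = 10822*(21809 + 2396) = 10822*24205 = 261946510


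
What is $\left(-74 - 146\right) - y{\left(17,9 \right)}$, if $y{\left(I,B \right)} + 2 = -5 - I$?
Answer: $-196$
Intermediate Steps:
$y{\left(I,B \right)} = -7 - I$ ($y{\left(I,B \right)} = -2 - \left(5 + I\right) = -7 - I$)
$\left(-74 - 146\right) - y{\left(17,9 \right)} = \left(-74 - 146\right) - \left(-7 - 17\right) = -220 - \left(-7 - 17\right) = -220 - -24 = -220 + 24 = -196$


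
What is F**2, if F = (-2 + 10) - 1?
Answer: 49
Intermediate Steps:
F = 7 (F = 8 - 1 = 7)
F**2 = 7**2 = 49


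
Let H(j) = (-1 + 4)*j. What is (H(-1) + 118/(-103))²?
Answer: 182329/10609 ≈ 17.186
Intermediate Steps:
H(j) = 3*j
(H(-1) + 118/(-103))² = (3*(-1) + 118/(-103))² = (-3 + 118*(-1/103))² = (-3 - 118/103)² = (-427/103)² = 182329/10609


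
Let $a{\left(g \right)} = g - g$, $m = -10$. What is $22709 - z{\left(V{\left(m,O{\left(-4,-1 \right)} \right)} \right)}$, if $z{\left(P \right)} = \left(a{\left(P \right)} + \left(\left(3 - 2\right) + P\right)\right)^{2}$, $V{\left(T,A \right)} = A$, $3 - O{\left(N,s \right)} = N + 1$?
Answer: $22660$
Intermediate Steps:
$O{\left(N,s \right)} = 2 - N$ ($O{\left(N,s \right)} = 3 - \left(N + 1\right) = 3 - \left(1 + N\right) = 2 - N$)
$a{\left(g \right)} = 0$
$z{\left(P \right)} = \left(1 + P\right)^{2}$ ($z{\left(P \right)} = \left(0 + \left(\left(3 - 2\right) + P\right)\right)^{2} = \left(0 + \left(1 + P\right)\right)^{2} = \left(1 + P\right)^{2}$)
$22709 - z{\left(V{\left(m,O{\left(-4,-1 \right)} \right)} \right)} = 22709 - \left(1 + \left(2 - -4\right)\right)^{2} = 22709 - \left(1 + \left(2 + 4\right)\right)^{2} = 22709 - \left(1 + 6\right)^{2} = 22709 - 7^{2} = 22709 - 49 = 22660$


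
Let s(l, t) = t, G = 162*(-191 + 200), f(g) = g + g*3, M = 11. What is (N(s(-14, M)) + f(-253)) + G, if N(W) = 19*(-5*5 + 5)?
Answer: 66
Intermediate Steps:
f(g) = 4*g (f(g) = g + 3*g = 4*g)
G = 1458 (G = 162*9 = 1458)
N(W) = -380 (N(W) = 19*(-25 + 5) = 19*(-20) = -380)
(N(s(-14, M)) + f(-253)) + G = (-380 + 4*(-253)) + 1458 = (-380 - 1012) + 1458 = -1392 + 1458 = 66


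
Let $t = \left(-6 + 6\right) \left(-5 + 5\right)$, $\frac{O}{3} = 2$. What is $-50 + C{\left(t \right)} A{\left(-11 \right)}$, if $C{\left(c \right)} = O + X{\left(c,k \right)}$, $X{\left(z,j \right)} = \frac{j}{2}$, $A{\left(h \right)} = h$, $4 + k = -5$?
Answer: $- \frac{133}{2} \approx -66.5$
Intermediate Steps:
$k = -9$ ($k = -4 - 5 = -9$)
$X{\left(z,j \right)} = \frac{j}{2}$ ($X{\left(z,j \right)} = j \frac{1}{2} = \frac{j}{2}$)
$O = 6$ ($O = 3 \cdot 2 = 6$)
$t = 0$ ($t = 0 \cdot 0 = 0$)
$C{\left(c \right)} = \frac{3}{2}$ ($C{\left(c \right)} = 6 + \frac{1}{2} \left(-9\right) = 6 - \frac{9}{2} = \frac{3}{2}$)
$-50 + C{\left(t \right)} A{\left(-11 \right)} = -50 + \frac{3}{2} \left(-11\right) = -50 - \frac{33}{2} = - \frac{133}{2}$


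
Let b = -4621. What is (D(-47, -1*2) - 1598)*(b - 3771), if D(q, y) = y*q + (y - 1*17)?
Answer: 12781016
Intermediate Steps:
D(q, y) = -17 + y + q*y (D(q, y) = q*y + (y - 17) = q*y + (-17 + y) = -17 + y + q*y)
(D(-47, -1*2) - 1598)*(b - 3771) = ((-17 - 1*2 - (-47)*2) - 1598)*(-4621 - 3771) = ((-17 - 2 - 47*(-2)) - 1598)*(-8392) = ((-17 - 2 + 94) - 1598)*(-8392) = (75 - 1598)*(-8392) = -1523*(-8392) = 12781016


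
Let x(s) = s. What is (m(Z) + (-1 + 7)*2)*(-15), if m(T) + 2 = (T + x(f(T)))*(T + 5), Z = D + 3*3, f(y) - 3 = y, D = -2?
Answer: -3210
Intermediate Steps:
f(y) = 3 + y
Z = 7 (Z = -2 + 3*3 = -2 + 9 = 7)
m(T) = -2 + (3 + 2*T)*(5 + T) (m(T) = -2 + (T + (3 + T))*(T + 5) = -2 + (3 + 2*T)*(5 + T))
(m(Z) + (-1 + 7)*2)*(-15) = ((13 + 2*7² + 13*7) + (-1 + 7)*2)*(-15) = ((13 + 2*49 + 91) + 6*2)*(-15) = ((13 + 98 + 91) + 12)*(-15) = (202 + 12)*(-15) = 214*(-15) = -3210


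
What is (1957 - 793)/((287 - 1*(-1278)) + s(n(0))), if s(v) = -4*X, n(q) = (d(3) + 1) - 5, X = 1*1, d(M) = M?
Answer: 1164/1561 ≈ 0.74568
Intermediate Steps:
X = 1
n(q) = -1 (n(q) = (3 + 1) - 5 = 4 - 5 = -1)
s(v) = -4 (s(v) = -4*1 = -4)
(1957 - 793)/((287 - 1*(-1278)) + s(n(0))) = (1957 - 793)/((287 - 1*(-1278)) - 4) = 1164/((287 + 1278) - 4) = 1164/(1565 - 4) = 1164/1561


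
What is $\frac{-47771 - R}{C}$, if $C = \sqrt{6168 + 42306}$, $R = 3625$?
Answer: $- \frac{8566 \sqrt{5386}}{2693} \approx -233.44$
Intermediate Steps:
$C = 3 \sqrt{5386}$ ($C = \sqrt{48474} = 3 \sqrt{5386} \approx 220.17$)
$\frac{-47771 - R}{C} = \frac{-47771 - 3625}{3 \sqrt{5386}} = \left(-47771 - 3625\right) \frac{\sqrt{5386}}{16158} = - 51396 \frac{\sqrt{5386}}{16158} = - \frac{8566 \sqrt{5386}}{2693}$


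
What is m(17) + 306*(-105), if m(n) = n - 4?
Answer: -32117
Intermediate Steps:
m(n) = -4 + n
m(17) + 306*(-105) = (-4 + 17) + 306*(-105) = 13 - 32130 = -32117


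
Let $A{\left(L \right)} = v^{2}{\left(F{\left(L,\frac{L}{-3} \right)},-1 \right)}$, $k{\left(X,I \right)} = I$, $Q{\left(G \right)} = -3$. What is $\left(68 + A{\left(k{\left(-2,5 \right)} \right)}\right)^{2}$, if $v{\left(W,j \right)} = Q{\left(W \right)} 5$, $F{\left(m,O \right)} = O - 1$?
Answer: $85849$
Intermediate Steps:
$F{\left(m,O \right)} = -1 + O$ ($F{\left(m,O \right)} = O - 1 = -1 + O$)
$v{\left(W,j \right)} = -15$ ($v{\left(W,j \right)} = \left(-3\right) 5 = -15$)
$A{\left(L \right)} = 225$ ($A{\left(L \right)} = \left(-15\right)^{2} = 225$)
$\left(68 + A{\left(k{\left(-2,5 \right)} \right)}\right)^{2} = \left(68 + 225\right)^{2} = 293^{2} = 85849$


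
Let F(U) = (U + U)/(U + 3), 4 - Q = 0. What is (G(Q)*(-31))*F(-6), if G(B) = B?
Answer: -496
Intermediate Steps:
Q = 4 (Q = 4 - 1*0 = 4 + 0 = 4)
F(U) = 2*U/(3 + U) (F(U) = (2*U)/(3 + U) = 2*U/(3 + U))
(G(Q)*(-31))*F(-6) = (4*(-31))*(2*(-6)/(3 - 6)) = -248*(-6)/(-3) = -248*(-6)*(-1)/3 = -124*4 = -496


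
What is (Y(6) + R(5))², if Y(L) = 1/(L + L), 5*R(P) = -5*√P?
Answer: 721/144 - √5/6 ≈ 4.6343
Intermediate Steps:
R(P) = -√P (R(P) = (-5*√P)/5 = -√P)
Y(L) = 1/(2*L)
(Y(6) + R(5))² = ((½)/6 - √5)² = ((½)*(⅙) - √5)² = (1/12 - √5)²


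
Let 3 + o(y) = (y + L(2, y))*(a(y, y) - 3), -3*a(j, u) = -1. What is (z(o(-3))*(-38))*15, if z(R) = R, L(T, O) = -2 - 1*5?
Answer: -13490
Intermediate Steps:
a(j, u) = ⅓ (a(j, u) = -⅓*(-1) = ⅓)
L(T, O) = -7 (L(T, O) = -2 - 5 = -7)
o(y) = 47/3 - 8*y/3 (o(y) = -3 + (y - 7)*(⅓ - 3) = -3 + (-7 + y)*(-8/3) = -3 + (56/3 - 8*y/3) = 47/3 - 8*y/3)
(z(o(-3))*(-38))*15 = ((47/3 - 8/3*(-3))*(-38))*15 = ((47/3 + 8)*(-38))*15 = ((71/3)*(-38))*15 = -2698/3*15 = -13490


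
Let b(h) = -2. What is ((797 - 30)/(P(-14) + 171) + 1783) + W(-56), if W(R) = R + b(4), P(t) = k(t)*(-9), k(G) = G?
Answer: 513092/297 ≈ 1727.6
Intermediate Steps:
P(t) = -9*t (P(t) = t*(-9) = -9*t)
W(R) = -2 + R (W(R) = R - 2 = -2 + R)
((797 - 30)/(P(-14) + 171) + 1783) + W(-56) = ((797 - 30)/(-9*(-14) + 171) + 1783) + (-2 - 56) = (767/(126 + 171) + 1783) - 58 = (767/297 + 1783) - 58 = 530318/297 - 58 = 513092/297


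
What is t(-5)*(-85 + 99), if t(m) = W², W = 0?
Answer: 0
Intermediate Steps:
t(m) = 0 (t(m) = 0² = 0)
t(-5)*(-85 + 99) = 0*(-85 + 99) = 0*14 = 0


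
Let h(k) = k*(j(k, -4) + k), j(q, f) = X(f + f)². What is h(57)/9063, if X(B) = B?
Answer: 121/159 ≈ 0.76101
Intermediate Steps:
j(q, f) = 4*f² (j(q, f) = (f + f)² = (2*f)² = 4*f²)
h(k) = k*(64 + k) (h(k) = k*(4*(-4)² + k) = k*(4*16 + k) = k*(64 + k))
h(57)/9063 = (57*(64 + 57))/9063 = (57*121)*(1/9063) = 6897*(1/9063) = 121/159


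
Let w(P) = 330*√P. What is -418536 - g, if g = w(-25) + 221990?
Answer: -640526 - 1650*I ≈ -6.4053e+5 - 1650.0*I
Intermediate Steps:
g = 221990 + 1650*I (g = 330*√(-25) + 221990 = 330*(5*I) + 221990 = 1650*I + 221990 = 221990 + 1650*I ≈ 2.2199e+5 + 1650.0*I)
-418536 - g = -418536 - (221990 + 1650*I) = -418536 + (-221990 - 1650*I) = -640526 - 1650*I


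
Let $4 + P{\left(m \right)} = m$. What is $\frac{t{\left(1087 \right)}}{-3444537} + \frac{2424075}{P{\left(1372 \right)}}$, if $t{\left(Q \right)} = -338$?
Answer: $\frac{309252462617}{174523208} \approx 1772.0$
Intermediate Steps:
$P{\left(m \right)} = -4 + m$
$\frac{t{\left(1087 \right)}}{-3444537} + \frac{2424075}{P{\left(1372 \right)}} = - \frac{338}{-3444537} + \frac{2424075}{-4 + 1372} = \left(-338\right) \left(- \frac{1}{3444537}\right) + \frac{2424075}{1368} = \frac{338}{3444537} + 2424075 \cdot \frac{1}{1368} = \frac{338}{3444537} + \frac{808025}{456} = \frac{309252462617}{174523208}$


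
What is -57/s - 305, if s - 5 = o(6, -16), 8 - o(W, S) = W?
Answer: -2192/7 ≈ -313.14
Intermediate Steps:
o(W, S) = 8 - W
s = 7 (s = 5 + (8 - 1*6) = 5 + (8 - 6) = 5 + 2 = 7)
-57/s - 305 = -57/7 - 305 = -2192/7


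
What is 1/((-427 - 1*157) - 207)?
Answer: -1/791 ≈ -0.0012642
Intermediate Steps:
1/((-427 - 1*157) - 207) = 1/((-427 - 157) - 207) = 1/(-584 - 207) = 1/(-791) = -1/791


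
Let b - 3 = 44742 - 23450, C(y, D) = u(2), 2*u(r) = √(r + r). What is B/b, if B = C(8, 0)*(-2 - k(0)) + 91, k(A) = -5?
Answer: 94/21295 ≈ 0.0044142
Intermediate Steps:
u(r) = √2*√r/2 (u(r) = √(r + r)/2 = √(2*r)/2 = (√2*√r)/2 = √2*√r/2)
C(y, D) = 1 (C(y, D) = √2*√2/2 = 1)
B = 94 (B = 1*(-2 - 1*(-5)) + 91 = 1*(-2 + 5) + 91 = 1*3 + 91 = 3 + 91 = 94)
b = 21295 (b = 3 + (44742 - 23450) = 3 + 21292 = 21295)
B/b = 94/21295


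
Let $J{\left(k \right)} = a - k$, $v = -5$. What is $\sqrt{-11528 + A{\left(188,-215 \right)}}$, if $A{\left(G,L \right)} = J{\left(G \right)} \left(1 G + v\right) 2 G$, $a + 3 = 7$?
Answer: $10 i \sqrt{126722} \approx 3559.8 i$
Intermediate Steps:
$a = 4$ ($a = -3 + 7 = 4$)
$J{\left(k \right)} = 4 - k$
$A{\left(G,L \right)} = G \left(-10 + 2 G\right) \left(4 - G\right)$ ($A{\left(G,L \right)} = \left(4 - G\right) \left(1 G - 5\right) 2 G = \left(4 - G\right) \left(G - 5\right) 2 G = \left(4 - G\right) \left(-5 + G\right) 2 G = \left(4 - G\right) \left(-10 + 2 G\right) G = \left(4 - G\right) G \left(-10 + 2 G\right) = G \left(-10 + 2 G\right) \left(4 - G\right)$)
$\sqrt{-11528 + A{\left(188,-215 \right)}} = \sqrt{-11528 - 376 \left(-5 + 188\right) \left(-4 + 188\right)} = \sqrt{-11528 - 376 \cdot 183 \cdot 184} = \sqrt{-11528 - 12660672} = \sqrt{-12672200} = 10 i \sqrt{126722}$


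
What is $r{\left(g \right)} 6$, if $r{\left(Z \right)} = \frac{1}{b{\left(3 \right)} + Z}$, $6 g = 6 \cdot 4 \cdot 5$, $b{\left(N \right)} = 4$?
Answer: $\frac{1}{4} \approx 0.25$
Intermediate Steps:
$g = 20$ ($g = \frac{6 \cdot 4 \cdot 5}{6} = \frac{24 \cdot 5}{6} = \frac{1}{6} \cdot 120 = 20$)
$r{\left(Z \right)} = \frac{1}{4 + Z}$
$r{\left(g \right)} 6 = \frac{1}{4 + 20} \cdot 6 = \frac{1}{24} \cdot 6 = \frac{1}{4}$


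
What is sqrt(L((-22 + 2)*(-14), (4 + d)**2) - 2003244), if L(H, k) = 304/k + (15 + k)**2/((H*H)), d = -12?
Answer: I*sqrt(157053950959)/280 ≈ 1415.4*I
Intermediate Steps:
L(H, k) = 304/k + (15 + k)**2/H**2 (L(H, k) = 304/k + (15 + k)**2/(H**2) = 304/k + (15 + k)**2/H**2)
sqrt(L((-22 + 2)*(-14), (4 + d)**2) - 2003244) = sqrt((304/((4 - 12)**2) + (15 + (4 - 12)**2)**2/((-22 + 2)*(-14))**2) - 2003244) = sqrt((304/((-8)**2) + (15 + (-8)**2)**2/(-20*(-14))**2) - 2003244) = sqrt((304/64 + (15 + 64)**2/280**2) - 2003244) = sqrt((304*(1/64) + (1/78400)*79**2) - 2003244) = sqrt((19/4 + (1/78400)*6241) - 2003244) = sqrt((19/4 + 6241/78400) - 2003244) = sqrt(378641/78400 - 2003244) = sqrt(-157053950959/78400) = I*sqrt(157053950959)/280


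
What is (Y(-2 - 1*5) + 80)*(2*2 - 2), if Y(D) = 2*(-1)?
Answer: 156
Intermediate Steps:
Y(D) = -2
(Y(-2 - 1*5) + 80)*(2*2 - 2) = (-2 + 80)*(2*2 - 2) = 78*(4 - 2) = 78*2 = 156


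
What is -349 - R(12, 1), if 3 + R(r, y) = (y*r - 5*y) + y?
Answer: -354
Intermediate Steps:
R(r, y) = -3 - 4*y + r*y (R(r, y) = -3 + ((y*r - 5*y) + y) = -3 + ((r*y - 5*y) + y) = -3 + ((-5*y + r*y) + y) = -3 + (-4*y + r*y) = -3 - 4*y + r*y)
-349 - R(12, 1) = -349 - (-3 - 4*1 + 12*1) = -349 - (-3 - 4 + 12) = -349 - 1*5 = -349 - 5 = -354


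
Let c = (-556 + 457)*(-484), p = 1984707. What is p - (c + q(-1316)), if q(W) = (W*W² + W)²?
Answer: -5194405350423474553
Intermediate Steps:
q(W) = (W + W³)² (q(W) = (W³ + W)² = (W + W³)²)
c = 47916 (c = -99*(-484) = 47916)
p - (c + q(-1316)) = 1984707 - (47916 + (-1316)²*(1 + (-1316)²)²) = 1984707 - (47916 + 1731856*(1 + 1731856)²) = 1984707 - (47916 + 1731856*1731857²) = 1984707 - (47916 + 1731856*2999328668449) = 1984707 - (47916 + 5194405350425411344) = 1984707 - 1*5194405350425459260 = 1984707 - 5194405350425459260 = -5194405350423474553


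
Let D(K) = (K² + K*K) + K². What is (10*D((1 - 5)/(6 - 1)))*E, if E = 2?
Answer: 192/5 ≈ 38.400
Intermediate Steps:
D(K) = 3*K² (D(K) = (K² + K²) + K² = 2*K² + K² = 3*K²)
(10*D((1 - 5)/(6 - 1)))*E = (10*(3*((1 - 5)/(6 - 1))²))*2 = (10*(3*(-4/5)²))*2 = (10*(3*(-4*⅕)²))*2 = (10*(3*(-⅘)²))*2 = (10*(3*(16/25)))*2 = (10*(48/25))*2 = (96/5)*2 = 192/5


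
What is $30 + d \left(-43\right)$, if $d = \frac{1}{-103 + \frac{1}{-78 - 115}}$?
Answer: $\frac{604699}{19880} \approx 30.417$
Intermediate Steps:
$d = - \frac{193}{19880}$ ($d = \frac{1}{-103 + \frac{1}{-193}} = \frac{1}{-103 - \frac{1}{193}} = \frac{1}{- \frac{19880}{193}} = - \frac{193}{19880} \approx -0.0097083$)
$30 + d \left(-43\right) = 30 - - \frac{8299}{19880} = 30 + \frac{8299}{19880} = \frac{604699}{19880}$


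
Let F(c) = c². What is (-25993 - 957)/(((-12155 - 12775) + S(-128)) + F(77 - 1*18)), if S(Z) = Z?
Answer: 26950/21577 ≈ 1.2490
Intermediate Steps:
(-25993 - 957)/(((-12155 - 12775) + S(-128)) + F(77 - 1*18)) = (-25993 - 957)/(((-12155 - 12775) - 128) + (77 - 1*18)²) = -26950/((-24930 - 128) + (77 - 18)²) = -26950/(-25058 + 59²) = -26950/(-25058 + 3481) = -26950/(-21577) = -26950*(-1/21577) = 26950/21577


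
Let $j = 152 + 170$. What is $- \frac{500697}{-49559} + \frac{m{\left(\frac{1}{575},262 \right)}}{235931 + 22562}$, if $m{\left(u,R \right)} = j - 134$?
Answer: $\frac{129435986713}{12810654587} \approx 10.104$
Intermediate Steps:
$j = 322$
$m{\left(u,R \right)} = 188$ ($m{\left(u,R \right)} = 322 - 134 = 188$)
$- \frac{500697}{-49559} + \frac{m{\left(\frac{1}{575},262 \right)}}{235931 + 22562} = - \frac{500697}{-49559} + \frac{188}{235931 + 22562} = \left(-500697\right) \left(- \frac{1}{49559}\right) + \frac{188}{258493} = \frac{500697}{49559} + 188 \cdot \frac{1}{258493} = \frac{500697}{49559} + \frac{188}{258493} = \frac{129435986713}{12810654587}$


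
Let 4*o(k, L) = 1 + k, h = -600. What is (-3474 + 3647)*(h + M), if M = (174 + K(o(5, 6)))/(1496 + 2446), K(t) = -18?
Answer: -68192102/657 ≈ -1.0379e+5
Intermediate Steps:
o(k, L) = ¼ + k/4 (o(k, L) = (1 + k)/4 = ¼ + k/4)
M = 26/657 (M = (174 - 18)/(1496 + 2446) = 156/3942 = 156*(1/3942) = 26/657 ≈ 0.039574)
(-3474 + 3647)*(h + M) = (-3474 + 3647)*(-600 + 26/657) = 173*(-394174/657) = -68192102/657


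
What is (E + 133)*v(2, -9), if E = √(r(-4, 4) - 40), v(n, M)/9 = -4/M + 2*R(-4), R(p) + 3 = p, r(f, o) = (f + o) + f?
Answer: -16226 - 244*I*√11 ≈ -16226.0 - 809.26*I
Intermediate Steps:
r(f, o) = o + 2*f
R(p) = -3 + p
v(n, M) = -126 - 36/M (v(n, M) = 9*(-4/M + 2*(-3 - 4)) = 9*(-4/M + 2*(-7)) = 9*(-4/M - 14) = 9*(-14 - 4/M) = -126 - 36/M)
E = 2*I*√11 (E = √((4 + 2*(-4)) - 40) = √((4 - 8) - 40) = √(-4 - 40) = √(-44) = 2*I*√11 ≈ 6.6332*I)
(E + 133)*v(2, -9) = (2*I*√11 + 133)*(-126 - 36/(-9)) = (133 + 2*I*√11)*(-126 - 36*(-⅑)) = (133 + 2*I*√11)*(-126 + 4) = (133 + 2*I*√11)*(-122) = -16226 - 244*I*√11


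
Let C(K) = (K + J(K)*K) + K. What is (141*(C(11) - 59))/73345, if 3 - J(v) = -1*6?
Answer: 8742/73345 ≈ 0.11919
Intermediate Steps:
J(v) = 9 (J(v) = 3 - (-1)*6 = 3 - 1*(-6) = 3 + 6 = 9)
C(K) = 11*K (C(K) = (K + 9*K) + K = 10*K + K = 11*K)
(141*(C(11) - 59))/73345 = (141*(11*11 - 59))/73345 = (141*(121 - 59))*(1/73345) = (141*62)*(1/73345) = 8742*(1/73345) = 8742/73345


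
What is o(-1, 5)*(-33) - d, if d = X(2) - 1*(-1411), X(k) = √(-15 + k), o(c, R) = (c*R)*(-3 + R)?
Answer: -1081 - I*√13 ≈ -1081.0 - 3.6056*I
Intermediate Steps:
o(c, R) = R*c*(-3 + R) (o(c, R) = (R*c)*(-3 + R) = R*c*(-3 + R))
d = 1411 + I*√13 (d = √(-15 + 2) - 1*(-1411) = √(-13) + 1411 = I*√13 + 1411 = 1411 + I*√13 ≈ 1411.0 + 3.6056*I)
o(-1, 5)*(-33) - d = (5*(-1)*(-3 + 5))*(-33) - (1411 + I*√13) = (5*(-1)*2)*(-33) + (-1411 - I*√13) = -10*(-33) + (-1411 - I*√13) = 330 + (-1411 - I*√13) = -1081 - I*√13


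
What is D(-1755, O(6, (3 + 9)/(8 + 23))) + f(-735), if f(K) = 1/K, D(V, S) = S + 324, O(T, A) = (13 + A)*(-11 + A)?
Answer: 128498354/706335 ≈ 181.92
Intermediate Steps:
O(T, A) = (-11 + A)*(13 + A)
D(V, S) = 324 + S
D(-1755, O(6, (3 + 9)/(8 + 23))) + f(-735) = (324 + (-143 + ((3 + 9)/(8 + 23))² + 2*((3 + 9)/(8 + 23)))) + 1/(-735) = (324 + (-143 + (12/31)² + 2*(12/31))) - 1/735 = (324 + (-143 + 144/961 + 24/31)) - 1/735 = (324 - 136535/961) - 1/735 = 174829/961 - 1/735 = 128498354/706335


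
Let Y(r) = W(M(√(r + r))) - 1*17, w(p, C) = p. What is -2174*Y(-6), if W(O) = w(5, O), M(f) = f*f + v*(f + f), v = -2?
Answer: 26088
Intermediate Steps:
M(f) = f² - 4*f (M(f) = f*f - 2*(f + f) = f² - 4*f)
W(O) = 5
Y(r) = -12 (Y(r) = 5 - 1*17 = 5 - 17 = -12)
-2174*Y(-6) = -2174*(-12) = 26088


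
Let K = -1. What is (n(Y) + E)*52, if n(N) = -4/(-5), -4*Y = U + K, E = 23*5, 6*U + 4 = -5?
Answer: 30108/5 ≈ 6021.6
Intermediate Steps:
U = -3/2 (U = -⅔ + (⅙)*(-5) = -⅔ - ⅚ = -3/2 ≈ -1.5000)
E = 115
Y = 5/8 (Y = -(-3/2 - 1)/4 = -¼*(-5/2) = 5/8 ≈ 0.62500)
n(N) = ⅘ (n(N) = -4*(-⅕) = ⅘)
(n(Y) + E)*52 = (⅘ + 115)*52 = (579/5)*52 = 30108/5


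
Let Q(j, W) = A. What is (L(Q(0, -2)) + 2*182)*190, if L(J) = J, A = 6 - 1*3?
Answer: 69730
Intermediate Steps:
A = 3 (A = 6 - 3 = 3)
Q(j, W) = 3
(L(Q(0, -2)) + 2*182)*190 = (3 + 2*182)*190 = (3 + 364)*190 = 367*190 = 69730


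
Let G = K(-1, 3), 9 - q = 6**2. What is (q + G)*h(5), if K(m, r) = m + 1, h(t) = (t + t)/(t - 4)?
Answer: -270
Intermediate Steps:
h(t) = 2*t/(-4 + t) (h(t) = (2*t)/(-4 + t) = 2*t/(-4 + t))
K(m, r) = 1 + m
q = -27 (q = 9 - 1*6**2 = 9 - 1*36 = 9 - 36 = -27)
G = 0 (G = 1 - 1 = 0)
(q + G)*h(5) = (-27 + 0)*(2*5/(-4 + 5)) = -54*5/1 = -54*5 = -27*10 = -270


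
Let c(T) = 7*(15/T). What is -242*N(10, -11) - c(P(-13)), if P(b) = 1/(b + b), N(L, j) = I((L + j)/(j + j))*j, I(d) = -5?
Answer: -10580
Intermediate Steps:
N(L, j) = -5*j
P(b) = 1/(2*b)
c(T) = 105/T
-242*N(10, -11) - c(P(-13)) = -(-1210)*(-11) - 105/((1/2)/(-13)) = -242*55 - 105/((1/2)*(-1/13)) = -13310 - 105/(-1/26) = -13310 - 105*(-26) = -13310 - 1*(-2730) = -13310 + 2730 = -10580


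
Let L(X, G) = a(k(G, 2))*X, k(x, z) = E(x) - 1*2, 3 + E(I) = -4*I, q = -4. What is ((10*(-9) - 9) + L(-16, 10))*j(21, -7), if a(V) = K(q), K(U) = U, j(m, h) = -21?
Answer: 735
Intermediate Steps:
E(I) = -3 - 4*I
k(x, z) = -5 - 4*x (k(x, z) = (-3 - 4*x) - 1*2 = (-3 - 4*x) - 2 = -5 - 4*x)
a(V) = -4
L(X, G) = -4*X
((10*(-9) - 9) + L(-16, 10))*j(21, -7) = ((10*(-9) - 9) - 4*(-16))*(-21) = ((-90 - 9) + 64)*(-21) = (-99 + 64)*(-21) = -35*(-21) = 735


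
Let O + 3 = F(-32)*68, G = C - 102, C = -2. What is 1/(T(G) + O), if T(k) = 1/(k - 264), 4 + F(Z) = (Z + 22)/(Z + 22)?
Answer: -368/76177 ≈ -0.0048309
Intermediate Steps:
F(Z) = -3 (F(Z) = -4 + (Z + 22)/(Z + 22) = -4 + (22 + Z)/(22 + Z) = -4 + 1 = -3)
G = -104 (G = -2 - 102 = -104)
O = -207 (O = -3 - 3*68 = -3 - 204 = -207)
T(k) = 1/(-264 + k)
1/(T(G) + O) = 1/(1/(-264 - 104) - 207) = 1/(1/(-368) - 207) = 1/(-1/368 - 207) = 1/(-76177/368) = -368/76177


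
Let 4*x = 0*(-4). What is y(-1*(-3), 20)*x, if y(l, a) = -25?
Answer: 0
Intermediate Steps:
x = 0 (x = (0*(-4))/4 = (1/4)*0 = 0)
y(-1*(-3), 20)*x = -25*0 = 0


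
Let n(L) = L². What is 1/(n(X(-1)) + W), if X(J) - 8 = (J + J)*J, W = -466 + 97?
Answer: -1/269 ≈ -0.0037175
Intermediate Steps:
W = -369
X(J) = 8 + 2*J² (X(J) = 8 + (J + J)*J = 8 + (2*J)*J = 8 + 2*J²)
1/(n(X(-1)) + W) = 1/((8 + 2*(-1)²)² - 369) = 1/((8 + 2*1)² - 369) = 1/((8 + 2)² - 369) = 1/(10² - 369) = 1/(100 - 369) = 1/(-269) = -1/269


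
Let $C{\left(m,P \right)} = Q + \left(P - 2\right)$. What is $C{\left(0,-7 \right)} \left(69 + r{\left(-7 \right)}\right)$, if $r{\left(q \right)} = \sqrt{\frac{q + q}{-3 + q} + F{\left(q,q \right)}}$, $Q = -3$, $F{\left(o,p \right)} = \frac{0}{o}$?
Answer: $-828 - \frac{12 \sqrt{35}}{5} \approx -842.2$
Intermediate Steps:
$F{\left(o,p \right)} = 0$
$C{\left(m,P \right)} = -5 + P$ ($C{\left(m,P \right)} = -3 + \left(P - 2\right) = -3 + \left(-2 + P\right) = -5 + P$)
$r{\left(q \right)} = \sqrt{2} \sqrt{\frac{q}{-3 + q}}$ ($r{\left(q \right)} = \sqrt{\frac{q + q}{-3 + q} + 0} = \sqrt{\frac{2 q}{-3 + q} + 0} = \sqrt{\frac{2 q}{-3 + q}} = \sqrt{2} \sqrt{\frac{q}{-3 + q}}$)
$C{\left(0,-7 \right)} \left(69 + r{\left(-7 \right)}\right) = \left(-5 - 7\right) \left(69 + \sqrt{2} \sqrt{- \frac{7}{-3 - 7}}\right) = - 12 \left(69 + \sqrt{2} \sqrt{- \frac{7}{-10}}\right) = - 12 \left(69 + \sqrt{2} \sqrt{\left(-7\right) \left(- \frac{1}{10}\right)}\right) = - 12 \left(69 + \sqrt{2} \sqrt{\frac{7}{10}}\right) = - 12 \left(69 + \sqrt{2} \frac{\sqrt{70}}{10}\right) = - 12 \left(69 + \frac{\sqrt{35}}{5}\right) = -828 - \frac{12 \sqrt{35}}{5}$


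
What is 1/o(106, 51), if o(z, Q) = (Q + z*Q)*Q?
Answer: 1/278307 ≈ 3.5932e-6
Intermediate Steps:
o(z, Q) = Q*(Q + Q*z) (o(z, Q) = (Q + Q*z)*Q = Q*(Q + Q*z))
1/o(106, 51) = 1/(51**2*(1 + 106)) = 1/(2601*107) = 1/278307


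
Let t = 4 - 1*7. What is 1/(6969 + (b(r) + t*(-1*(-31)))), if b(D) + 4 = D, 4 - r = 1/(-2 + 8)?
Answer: 6/41255 ≈ 0.00014544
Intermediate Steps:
r = 23/6 (r = 4 - 1/(-2 + 8) = 4 - 1/6 = 23/6 ≈ 3.8333)
b(D) = -4 + D
t = -3 (t = 4 - 7 = -3)
1/(6969 + (b(r) + t*(-1*(-31)))) = 1/(6969 + ((-4 + 23/6) - (-3)*(-31))) = 1/(6969 + (-1/6 - 3*31)) = 1/(6969 + (-1/6 - 93)) = 1/(6969 - 559/6) = 1/(41255/6) = 6/41255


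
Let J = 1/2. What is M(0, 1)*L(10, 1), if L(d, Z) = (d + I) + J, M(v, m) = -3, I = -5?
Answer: -33/2 ≈ -16.500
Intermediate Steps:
J = ½ ≈ 0.50000
L(d, Z) = -9/2 + d (L(d, Z) = (d - 5) + ½ = (-5 + d) + ½ = -9/2 + d)
M(0, 1)*L(10, 1) = -3*(-9/2 + 10) = -3*11/2 = -33/2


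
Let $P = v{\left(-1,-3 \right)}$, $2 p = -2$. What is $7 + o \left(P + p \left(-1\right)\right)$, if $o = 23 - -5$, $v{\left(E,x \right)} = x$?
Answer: $-49$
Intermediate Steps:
$p = -1$ ($p = \frac{1}{2} \left(-2\right) = -1$)
$P = -3$
$o = 28$ ($o = 23 + 5 = 28$)
$7 + o \left(P + p \left(-1\right)\right) = 7 + 28 \left(-3 - -1\right) = 7 + 28 \left(-3 + 1\right) = 7 + 28 \left(-2\right) = 7 - 56 = -49$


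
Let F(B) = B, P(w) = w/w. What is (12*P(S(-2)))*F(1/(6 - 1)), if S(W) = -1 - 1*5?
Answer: 12/5 ≈ 2.4000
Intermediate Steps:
S(W) = -6 (S(W) = -1 - 5 = -6)
P(w) = 1
(12*P(S(-2)))*F(1/(6 - 1)) = (12*1)/(6 - 1) = 12/5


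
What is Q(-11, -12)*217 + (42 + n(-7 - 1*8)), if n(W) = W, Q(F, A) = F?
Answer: -2360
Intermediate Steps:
Q(-11, -12)*217 + (42 + n(-7 - 1*8)) = -11*217 + (42 + (-7 - 1*8)) = -2387 + (42 + (-7 - 8)) = -2387 + (42 - 15) = -2387 + 27 = -2360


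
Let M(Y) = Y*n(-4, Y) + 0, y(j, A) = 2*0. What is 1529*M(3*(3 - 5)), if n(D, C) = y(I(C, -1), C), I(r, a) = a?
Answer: 0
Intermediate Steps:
y(j, A) = 0
n(D, C) = 0
M(Y) = 0 (M(Y) = Y*0 + 0 = 0 + 0 = 0)
1529*M(3*(3 - 5)) = 1529*0 = 0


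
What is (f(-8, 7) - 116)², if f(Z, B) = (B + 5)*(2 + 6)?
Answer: 400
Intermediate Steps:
f(Z, B) = 40 + 8*B (f(Z, B) = (5 + B)*8 = 40 + 8*B)
(f(-8, 7) - 116)² = ((40 + 8*7) - 116)² = ((40 + 56) - 116)² = (96 - 116)² = (-20)² = 400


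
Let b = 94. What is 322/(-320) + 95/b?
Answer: 33/7520 ≈ 0.0043883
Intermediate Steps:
322/(-320) + 95/b = 322/(-320) + 95/94 = 322*(-1/320) + 95*(1/94) = -161/160 + 95/94 = 33/7520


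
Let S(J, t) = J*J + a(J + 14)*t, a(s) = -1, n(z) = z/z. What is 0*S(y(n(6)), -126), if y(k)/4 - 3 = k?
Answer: 0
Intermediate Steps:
n(z) = 1
y(k) = 12 + 4*k
S(J, t) = J² - t (S(J, t) = J*J - t = J² - t)
0*S(y(n(6)), -126) = 0*((12 + 4*1)² - 1*(-126)) = 0*((12 + 4)² + 126) = 0*(16² + 126) = 0*(256 + 126) = 0*382 = 0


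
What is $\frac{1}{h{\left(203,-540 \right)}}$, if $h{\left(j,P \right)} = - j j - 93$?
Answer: $- \frac{1}{41302} \approx -2.4212 \cdot 10^{-5}$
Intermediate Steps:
$h{\left(j,P \right)} = -93 - j^{2}$ ($h{\left(j,P \right)} = - j^{2} - 93 = -93 - j^{2}$)
$\frac{1}{h{\left(203,-540 \right)}} = \frac{1}{-93 - 203^{2}} = \frac{1}{-93 - 41209} = \frac{1}{-41302} = - \frac{1}{41302}$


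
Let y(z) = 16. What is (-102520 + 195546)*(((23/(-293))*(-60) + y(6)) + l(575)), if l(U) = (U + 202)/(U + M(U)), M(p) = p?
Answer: 335166212693/168475 ≈ 1.9894e+6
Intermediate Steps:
l(U) = (202 + U)/(2*U) (l(U) = (U + 202)/(U + U) = (202 + U)/((2*U)) = (202 + U)*(1/(2*U)) = (202 + U)/(2*U))
(-102520 + 195546)*(((23/(-293))*(-60) + y(6)) + l(575)) = (-102520 + 195546)*(((23/(-293))*(-60) + 16) + (1/2)*(202 + 575)/575) = 93026*(((23*(-1/293))*(-60) + 16) + (1/2)*(1/575)*777) = 93026*((-23/293*(-60) + 16) + 777/1150) = 93026*((1380/293 + 16) + 777/1150) = 93026*(6068/293 + 777/1150) = 93026*(7205861/336950) = 335166212693/168475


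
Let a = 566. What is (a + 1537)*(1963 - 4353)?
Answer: -5026170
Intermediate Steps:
(a + 1537)*(1963 - 4353) = (566 + 1537)*(1963 - 4353) = 2103*(-2390) = -5026170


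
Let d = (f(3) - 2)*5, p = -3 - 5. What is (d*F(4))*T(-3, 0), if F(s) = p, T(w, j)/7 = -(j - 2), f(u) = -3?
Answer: 2800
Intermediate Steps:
T(w, j) = 14 - 7*j (T(w, j) = 7*(-(j - 2)) = 7*(-(-2 + j)) = 7*(2 - j) = 14 - 7*j)
p = -8
F(s) = -8
d = -25 (d = (-3 - 2)*5 = -5*5 = -25)
(d*F(4))*T(-3, 0) = (-25*(-8))*(14 - 7*0) = 200*(14 + 0) = 200*14 = 2800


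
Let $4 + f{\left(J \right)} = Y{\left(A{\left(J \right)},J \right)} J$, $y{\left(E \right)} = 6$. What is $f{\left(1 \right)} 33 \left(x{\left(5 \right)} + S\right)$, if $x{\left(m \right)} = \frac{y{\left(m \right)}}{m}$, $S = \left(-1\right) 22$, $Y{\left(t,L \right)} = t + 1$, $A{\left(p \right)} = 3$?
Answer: $0$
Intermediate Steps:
$Y{\left(t,L \right)} = 1 + t$
$S = -22$
$x{\left(m \right)} = \frac{6}{m}$
$f{\left(J \right)} = -4 + 4 J$ ($f{\left(J \right)} = -4 + \left(1 + 3\right) J = -4 + 4 J$)
$f{\left(1 \right)} 33 \left(x{\left(5 \right)} + S\right) = \left(-4 + 4 \cdot 1\right) 33 \left(\frac{6}{5} - 22\right) = \left(-4 + 4\right) 33 \left(6 \cdot \frac{1}{5} - 22\right) = 0 \cdot 33 \left(\frac{6}{5} - 22\right) = 0 \left(- \frac{104}{5}\right) = 0$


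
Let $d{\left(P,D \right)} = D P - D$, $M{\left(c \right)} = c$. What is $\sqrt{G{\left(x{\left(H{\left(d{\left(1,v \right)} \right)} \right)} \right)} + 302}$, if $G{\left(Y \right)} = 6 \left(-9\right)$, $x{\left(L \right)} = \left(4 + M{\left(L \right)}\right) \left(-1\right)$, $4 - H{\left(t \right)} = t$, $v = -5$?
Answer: $2 \sqrt{62} \approx 15.748$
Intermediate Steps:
$d{\left(P,D \right)} = - D + D P$
$H{\left(t \right)} = 4 - t$
$x{\left(L \right)} = -4 - L$ ($x{\left(L \right)} = \left(4 + L\right) \left(-1\right) = -4 - L$)
$G{\left(Y \right)} = -54$
$\sqrt{G{\left(x{\left(H{\left(d{\left(1,v \right)} \right)} \right)} \right)} + 302} = \sqrt{-54 + 302} = \sqrt{248} = 2 \sqrt{62}$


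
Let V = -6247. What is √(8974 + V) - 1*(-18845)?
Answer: 18845 + 3*√303 ≈ 18897.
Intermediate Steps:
√(8974 + V) - 1*(-18845) = √(8974 - 6247) - 1*(-18845) = √2727 + 18845 = 3*√303 + 18845 = 18845 + 3*√303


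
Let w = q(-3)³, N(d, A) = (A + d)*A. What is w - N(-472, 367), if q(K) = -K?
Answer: 38562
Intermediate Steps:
N(d, A) = A*(A + d)
w = 27 (w = (-1*(-3))³ = 3³ = 27)
w - N(-472, 367) = 27 - 367*(367 - 472) = 27 - 367*(-105) = 27 - 1*(-38535) = 27 + 38535 = 38562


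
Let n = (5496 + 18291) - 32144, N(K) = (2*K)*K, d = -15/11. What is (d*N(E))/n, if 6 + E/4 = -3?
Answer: 38880/91927 ≈ 0.42294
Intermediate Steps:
E = -36 (E = -24 + 4*(-3) = -24 - 12 = -36)
d = -15/11 (d = -15*1/11 = -15/11 ≈ -1.3636)
N(K) = 2*K**2
n = -8357 (n = 23787 - 32144 = -8357)
(d*N(E))/n = -30*(-36)**2/11/(-8357) = -30*1296/11*(-1/8357) = -15/11*2592*(-1/8357) = -38880/11*(-1/8357) = 38880/91927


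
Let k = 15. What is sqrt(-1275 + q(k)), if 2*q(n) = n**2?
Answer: 5*I*sqrt(186)/2 ≈ 34.095*I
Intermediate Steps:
q(n) = n**2/2
sqrt(-1275 + q(k)) = sqrt(-1275 + (1/2)*15**2) = sqrt(-1275 + (1/2)*225) = sqrt(-1275 + 225/2) = sqrt(-2325/2) = 5*I*sqrt(186)/2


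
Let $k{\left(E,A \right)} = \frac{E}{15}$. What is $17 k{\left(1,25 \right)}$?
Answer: $\frac{17}{15} \approx 1.1333$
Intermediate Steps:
$k{\left(E,A \right)} = \frac{E}{15}$ ($k{\left(E,A \right)} = E \frac{1}{15} = \frac{E}{15}$)
$17 k{\left(1,25 \right)} = 17 \cdot \frac{1}{15} \cdot 1 = 17 \cdot \frac{1}{15} = \frac{17}{15}$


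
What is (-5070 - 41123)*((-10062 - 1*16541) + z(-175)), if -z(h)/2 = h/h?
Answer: 1228964765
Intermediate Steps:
z(h) = -2 (z(h) = -2*h/h = -2*1 = -2)
(-5070 - 41123)*((-10062 - 1*16541) + z(-175)) = (-5070 - 41123)*((-10062 - 1*16541) - 2) = -46193*((-10062 - 16541) - 2) = -46193*(-26603 - 2) = -46193*(-26605) = 1228964765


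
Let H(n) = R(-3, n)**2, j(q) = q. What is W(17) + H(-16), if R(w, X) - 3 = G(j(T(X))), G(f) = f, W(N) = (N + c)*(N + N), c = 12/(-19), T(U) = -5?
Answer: 10650/19 ≈ 560.53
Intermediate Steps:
c = -12/19 (c = 12*(-1/19) = -12/19 ≈ -0.63158)
W(N) = 2*N*(-12/19 + N) (W(N) = (N - 12/19)*(N + N) = (-12/19 + N)*(2*N) = 2*N*(-12/19 + N))
R(w, X) = -2 (R(w, X) = 3 - 5 = -2)
H(n) = 4 (H(n) = (-2)**2 = 4)
W(17) + H(-16) = (2/19)*17*(-12 + 19*17) + 4 = (2/19)*17*(-12 + 323) + 4 = (2/19)*17*311 + 4 = 10574/19 + 4 = 10650/19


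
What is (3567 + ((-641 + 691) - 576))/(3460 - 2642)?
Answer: 3041/818 ≈ 3.7176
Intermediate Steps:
(3567 + ((-641 + 691) - 576))/(3460 - 2642) = (3567 + (50 - 576))/818 = (3567 - 526)*(1/818) = 3041*(1/818) = 3041/818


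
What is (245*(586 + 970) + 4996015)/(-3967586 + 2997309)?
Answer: -5377235/970277 ≈ -5.5420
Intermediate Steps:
(245*(586 + 970) + 4996015)/(-3967586 + 2997309) = (245*1556 + 4996015)/(-970277) = (381220 + 4996015)*(-1/970277) = 5377235*(-1/970277) = -5377235/970277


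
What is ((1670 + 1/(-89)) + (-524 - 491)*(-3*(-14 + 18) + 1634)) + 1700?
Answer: -146223441/89 ≈ -1.6430e+6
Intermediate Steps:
((1670 + 1/(-89)) + (-524 - 491)*(-3*(-14 + 18) + 1634)) + 1700 = ((1670 - 1/89) - 1015*(-3*4 + 1634)) + 1700 = (148629/89 - 1015*(-12 + 1634)) + 1700 = (148629/89 - 1015*1622) + 1700 = (148629/89 - 1646330) + 1700 = -146374741/89 + 1700 = -146223441/89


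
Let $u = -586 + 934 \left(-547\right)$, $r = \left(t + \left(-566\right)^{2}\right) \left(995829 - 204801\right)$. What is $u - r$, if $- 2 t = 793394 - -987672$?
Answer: $451025460472$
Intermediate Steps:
$t = -890533$ ($t = - \frac{793394 - -987672}{2} = - \frac{793394 + 987672}{2} = \left(- \frac{1}{2}\right) 1781066 = -890533$)
$r = -451025971956$ ($r = \left(-890533 + \left(-566\right)^{2}\right) \left(995829 - 204801\right) = \left(-890533 + 320356\right) 791028 = \left(-570177\right) 791028 = -451025971956$)
$u = -511484$ ($u = -586 - 510898 = -511484$)
$u - r = -511484 - -451025971956 = -511484 + 451025971956 = 451025460472$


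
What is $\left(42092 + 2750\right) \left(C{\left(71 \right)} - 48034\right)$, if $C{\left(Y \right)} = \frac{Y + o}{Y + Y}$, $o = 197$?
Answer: $- \frac{152923775760}{71} \approx -2.1539 \cdot 10^{9}$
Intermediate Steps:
$C{\left(Y \right)} = \frac{197 + Y}{2 Y}$ ($C{\left(Y \right)} = \frac{Y + 197}{Y + Y} = \frac{197 + Y}{2 Y}$)
$\left(42092 + 2750\right) \left(C{\left(71 \right)} - 48034\right) = \left(42092 + 2750\right) \left(\frac{197 + 71}{2 \cdot 71} - 48034\right) = 44842 \left(\frac{1}{2} \cdot \frac{1}{71} \cdot 268 - 48034\right) = 44842 \left(\frac{134}{71} - 48034\right) = 44842 \left(- \frac{3410280}{71}\right) = - \frac{152923775760}{71}$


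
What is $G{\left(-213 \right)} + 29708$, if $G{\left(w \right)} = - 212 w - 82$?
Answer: $74782$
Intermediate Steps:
$G{\left(w \right)} = -82 - 212 w$
$G{\left(-213 \right)} + 29708 = \left(-82 - -45156\right) + 29708 = \left(-82 + 45156\right) + 29708 = 45074 + 29708 = 74782$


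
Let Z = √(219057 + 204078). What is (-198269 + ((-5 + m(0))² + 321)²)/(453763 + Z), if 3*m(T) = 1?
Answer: -1484386734166/8338967699877 + 3271282*√47015/2779655899959 ≈ -0.17775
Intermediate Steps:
m(T) = ⅓ (m(T) = (⅓)*1 = ⅓)
Z = 3*√47015 (Z = √423135 = 3*√47015 ≈ 650.49)
(-198269 + ((-5 + m(0))² + 321)²)/(453763 + Z) = (-198269 + ((-5 + ⅓)² + 321)²)/(453763 + 3*√47015) = (-198269 + ((-14/3)² + 321)²)/(453763 + 3*√47015) = (-198269 + (196/9 + 321)²)/(453763 + 3*√47015) = (-198269 + (3085/9)²)/(453763 + 3*√47015) = (-198269 + 9517225/81)/(453763 + 3*√47015) = -6542564/(81*(453763 + 3*√47015))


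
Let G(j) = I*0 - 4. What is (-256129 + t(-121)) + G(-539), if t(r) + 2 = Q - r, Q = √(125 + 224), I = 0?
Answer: -256014 + √349 ≈ -2.5600e+5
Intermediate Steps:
G(j) = -4 (G(j) = 0*0 - 4 = 0 - 4 = -4)
Q = √349 ≈ 18.682
t(r) = -2 + √349 - r (t(r) = -2 + (√349 - r) = -2 + √349 - r)
(-256129 + t(-121)) + G(-539) = (-256129 + (-2 + √349 - 1*(-121))) - 4 = (-256129 + (-2 + √349 + 121)) - 4 = (-256129 + (119 + √349)) - 4 = (-256010 + √349) - 4 = -256014 + √349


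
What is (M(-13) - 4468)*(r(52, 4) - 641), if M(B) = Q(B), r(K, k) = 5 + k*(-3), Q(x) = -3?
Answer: 2897208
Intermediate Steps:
r(K, k) = 5 - 3*k
M(B) = -3
(M(-13) - 4468)*(r(52, 4) - 641) = (-3 - 4468)*((5 - 3*4) - 641) = -4471*((5 - 12) - 641) = -4471*(-7 - 641) = -4471*(-648) = 2897208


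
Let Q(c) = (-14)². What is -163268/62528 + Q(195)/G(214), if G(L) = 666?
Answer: -12060125/5205456 ≈ -2.3168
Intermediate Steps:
Q(c) = 196
-163268/62528 + Q(195)/G(214) = -163268/62528 + 196/666 = -163268*1/62528 + 196*(1/666) = -40817/15632 + 98/333 = -12060125/5205456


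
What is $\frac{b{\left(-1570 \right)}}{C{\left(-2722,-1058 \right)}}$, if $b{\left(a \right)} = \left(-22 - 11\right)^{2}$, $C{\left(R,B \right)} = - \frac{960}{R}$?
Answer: $\frac{494043}{160} \approx 3087.8$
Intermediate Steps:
$b{\left(a \right)} = 1089$ ($b{\left(a \right)} = \left(-33\right)^{2} = 1089$)
$\frac{b{\left(-1570 \right)}}{C{\left(-2722,-1058 \right)}} = \frac{1089}{\left(-960\right) \frac{1}{-2722}} = \frac{1089}{\left(-960\right) \left(- \frac{1}{2722}\right)} = \frac{1089}{\frac{480}{1361}} = 1089 \cdot \frac{1361}{480} = \frac{494043}{160}$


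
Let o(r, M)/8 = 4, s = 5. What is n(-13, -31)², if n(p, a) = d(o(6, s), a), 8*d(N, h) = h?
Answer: 961/64 ≈ 15.016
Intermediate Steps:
o(r, M) = 32 (o(r, M) = 8*4 = 32)
d(N, h) = h/8
n(p, a) = a/8
n(-13, -31)² = ((⅛)*(-31))² = (-31/8)² = 961/64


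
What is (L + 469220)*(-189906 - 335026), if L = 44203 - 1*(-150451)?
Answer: -348488706568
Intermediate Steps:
L = 194654 (L = 44203 + 150451 = 194654)
(L + 469220)*(-189906 - 335026) = (194654 + 469220)*(-189906 - 335026) = 663874*(-524932) = -348488706568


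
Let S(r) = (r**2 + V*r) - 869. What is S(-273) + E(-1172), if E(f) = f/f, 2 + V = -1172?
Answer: 394163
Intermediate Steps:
V = -1174 (V = -2 - 1172 = -1174)
S(r) = -869 + r**2 - 1174*r (S(r) = (r**2 - 1174*r) - 869 = -869 + r**2 - 1174*r)
E(f) = 1
S(-273) + E(-1172) = (-869 + (-273)**2 - 1174*(-273)) + 1 = (-869 + 74529 + 320502) + 1 = 394162 + 1 = 394163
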